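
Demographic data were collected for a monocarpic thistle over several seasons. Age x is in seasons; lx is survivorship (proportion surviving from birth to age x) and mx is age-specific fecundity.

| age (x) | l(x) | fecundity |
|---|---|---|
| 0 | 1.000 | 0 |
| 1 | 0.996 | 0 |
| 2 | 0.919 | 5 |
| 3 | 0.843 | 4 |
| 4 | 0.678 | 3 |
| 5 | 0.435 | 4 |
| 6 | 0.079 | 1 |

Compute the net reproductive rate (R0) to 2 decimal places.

lx·mx by age: 0, 0, 4.595, 3.372, 2.034, 1.74, 0.079
R0 = Σ lx·mx = 11.82 → 11.82

11.82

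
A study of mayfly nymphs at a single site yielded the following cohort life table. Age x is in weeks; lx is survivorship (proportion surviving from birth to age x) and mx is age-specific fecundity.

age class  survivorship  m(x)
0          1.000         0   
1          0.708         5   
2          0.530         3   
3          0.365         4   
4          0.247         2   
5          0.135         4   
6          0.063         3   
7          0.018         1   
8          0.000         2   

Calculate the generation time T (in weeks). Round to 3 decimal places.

lx·mx: 0, 3.54, 1.59, 1.46, 0.494, 0.54, 0.189, 0.018, 0 → R0 = 7.831
x·lx·mx: 0, 3.54, 3.18, 4.38, 1.976, 2.7, 1.134, 0.126, 0 → Σ = 17.036
T = 17.036 / 7.831 = 2.175457… → 2.175

2.175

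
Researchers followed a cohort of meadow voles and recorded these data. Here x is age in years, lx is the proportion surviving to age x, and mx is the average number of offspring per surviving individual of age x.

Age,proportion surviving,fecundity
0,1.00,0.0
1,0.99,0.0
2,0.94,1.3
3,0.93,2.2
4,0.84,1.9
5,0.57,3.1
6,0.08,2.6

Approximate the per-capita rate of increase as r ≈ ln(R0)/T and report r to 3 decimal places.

R0 = Σ lx·mx = 0 + 0 + 1.222 + 2.046 + 1.596 + 1.767 + 0.208 = 6.839
Σ x·lx·mx = 25.049; T = 25.049/6.839 = 3.66267…
r ≈ ln(R0)/T = ln(6.839)/3.66267… = 0.52493… → 0.525

0.525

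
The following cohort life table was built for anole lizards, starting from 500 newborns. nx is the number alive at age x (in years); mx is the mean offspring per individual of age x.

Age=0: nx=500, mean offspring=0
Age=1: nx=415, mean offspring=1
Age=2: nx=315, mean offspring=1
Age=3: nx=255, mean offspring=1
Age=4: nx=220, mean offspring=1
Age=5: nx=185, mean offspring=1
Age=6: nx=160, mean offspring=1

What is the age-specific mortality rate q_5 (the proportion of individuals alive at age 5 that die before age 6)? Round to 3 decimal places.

0.135

lx = nx/n0 = nx/500: 1, 0.83, 0.63, 0.51, 0.44, 0.37, 0.32
q_5 = (l_5 − l_6) / l_5 = (0.37 − 0.32) / 0.37
     = 0.05 / 0.37 = 0.135135… → 0.135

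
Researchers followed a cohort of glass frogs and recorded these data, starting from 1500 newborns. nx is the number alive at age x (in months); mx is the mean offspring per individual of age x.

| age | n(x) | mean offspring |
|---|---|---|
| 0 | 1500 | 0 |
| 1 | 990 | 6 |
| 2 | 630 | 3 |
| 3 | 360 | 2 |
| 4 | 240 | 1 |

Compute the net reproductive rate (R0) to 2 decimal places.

5.86

lx = nx/n0 = nx/1500: 1, 0.66, 0.42, 0.24, 0.16
lx·mx by age: 0, 3.96, 1.26, 0.48, 0.16
R0 = Σ lx·mx = 5.86 → 5.86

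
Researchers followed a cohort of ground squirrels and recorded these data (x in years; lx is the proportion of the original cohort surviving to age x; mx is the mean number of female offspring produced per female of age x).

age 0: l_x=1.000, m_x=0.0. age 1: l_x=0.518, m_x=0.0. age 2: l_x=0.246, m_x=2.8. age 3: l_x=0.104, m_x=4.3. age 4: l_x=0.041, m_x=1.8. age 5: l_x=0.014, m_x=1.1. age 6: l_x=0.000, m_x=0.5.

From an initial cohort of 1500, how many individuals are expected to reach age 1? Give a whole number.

Expected survivors = N0 · l_1 = 1500 × 0.518 = 777 → 777

777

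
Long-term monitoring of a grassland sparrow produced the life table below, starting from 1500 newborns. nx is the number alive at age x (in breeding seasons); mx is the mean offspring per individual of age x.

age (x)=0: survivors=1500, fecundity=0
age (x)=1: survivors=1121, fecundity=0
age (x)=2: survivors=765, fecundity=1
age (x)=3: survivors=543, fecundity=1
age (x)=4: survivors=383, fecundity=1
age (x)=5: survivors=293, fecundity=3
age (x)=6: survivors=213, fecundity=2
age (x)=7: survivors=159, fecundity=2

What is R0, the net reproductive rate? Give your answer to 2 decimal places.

2.21

lx = nx/n0 = nx/1500: 1, 0.74733…, 0.51, 0.362, 0.25533…, 0.19533…, 0.142, 0.106
lx·mx by age: 0, 0, 0.51, 0.362, 0.255333…, 0.586…, 0.284, 0.212
R0 = Σ lx·mx = 2.209333… → 2.21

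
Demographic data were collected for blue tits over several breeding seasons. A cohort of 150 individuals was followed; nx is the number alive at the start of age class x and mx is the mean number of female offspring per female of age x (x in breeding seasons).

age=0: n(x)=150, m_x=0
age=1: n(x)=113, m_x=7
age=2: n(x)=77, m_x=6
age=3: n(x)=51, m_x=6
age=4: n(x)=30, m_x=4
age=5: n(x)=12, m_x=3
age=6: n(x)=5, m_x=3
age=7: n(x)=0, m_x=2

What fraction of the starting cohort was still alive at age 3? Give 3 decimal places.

0.340

l_3 = n_3/n_0 = 51/150 = 0.34 → 0.340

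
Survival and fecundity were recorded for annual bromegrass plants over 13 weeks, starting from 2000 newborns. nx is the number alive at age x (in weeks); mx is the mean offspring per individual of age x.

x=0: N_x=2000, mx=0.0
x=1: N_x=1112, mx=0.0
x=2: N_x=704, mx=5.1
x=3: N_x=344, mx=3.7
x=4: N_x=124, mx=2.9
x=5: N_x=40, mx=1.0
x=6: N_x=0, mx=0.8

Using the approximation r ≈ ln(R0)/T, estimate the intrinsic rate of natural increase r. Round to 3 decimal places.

0.403

lx = nx/n0 = nx/2000: 1, 0.556, 0.352, 0.172, 0.062, 0.02, 0
R0 = Σ lx·mx = 0 + 0 + 1.7952 + 0.6364 + 0.1798 + 0.02 + 0 = 2.6314
Σ x·lx·mx = 6.3188; T = 6.3188/2.6314 = 2.40131…
r ≈ ln(R0)/T = ln(2.6314)/2.40131… = 0.40291… → 0.403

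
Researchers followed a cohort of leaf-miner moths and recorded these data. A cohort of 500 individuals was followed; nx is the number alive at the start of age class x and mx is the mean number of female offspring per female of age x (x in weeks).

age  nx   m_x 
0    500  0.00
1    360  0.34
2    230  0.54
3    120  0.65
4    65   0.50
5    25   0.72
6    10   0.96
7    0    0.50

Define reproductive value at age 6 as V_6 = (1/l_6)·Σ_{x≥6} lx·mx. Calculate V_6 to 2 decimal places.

lx = nx/n0 = nx/500: 1, 0.72, 0.46, 0.24, 0.13, 0.05, 0.02, 0
lx·mx for x ≥ 6: 0.0192, 0 → sum = 0.0192
V_6 = 0.0192 / l_6 = 0.0192 / 0.02 = 0.96 → 0.96

0.96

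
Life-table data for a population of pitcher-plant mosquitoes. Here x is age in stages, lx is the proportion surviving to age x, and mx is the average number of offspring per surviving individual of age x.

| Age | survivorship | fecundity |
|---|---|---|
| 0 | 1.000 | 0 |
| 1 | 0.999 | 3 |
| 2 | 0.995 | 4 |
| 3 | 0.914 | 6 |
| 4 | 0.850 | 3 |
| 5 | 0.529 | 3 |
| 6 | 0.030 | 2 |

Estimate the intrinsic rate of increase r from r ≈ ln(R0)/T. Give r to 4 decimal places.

R0 = Σ lx·mx = 0 + 2.997 + 3.98 + 5.484 + 2.55 + 1.587 + 0.06 = 16.658
Σ x·lx·mx = 45.904; T = 45.904/16.658 = 2.75567…
r ≈ ln(R0)/T = ln(16.658)/2.75567… = 1.020764… → 1.0208

1.0208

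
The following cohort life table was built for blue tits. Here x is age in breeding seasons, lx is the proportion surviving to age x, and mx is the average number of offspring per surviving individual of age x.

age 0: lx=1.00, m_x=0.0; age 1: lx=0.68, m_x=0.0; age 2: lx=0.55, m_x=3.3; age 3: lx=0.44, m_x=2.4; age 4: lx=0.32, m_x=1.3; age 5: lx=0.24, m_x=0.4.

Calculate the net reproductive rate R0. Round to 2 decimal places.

3.38

lx·mx by age: 0, 0, 1.815, 1.056, 0.416, 0.096
R0 = Σ lx·mx = 3.383 → 3.38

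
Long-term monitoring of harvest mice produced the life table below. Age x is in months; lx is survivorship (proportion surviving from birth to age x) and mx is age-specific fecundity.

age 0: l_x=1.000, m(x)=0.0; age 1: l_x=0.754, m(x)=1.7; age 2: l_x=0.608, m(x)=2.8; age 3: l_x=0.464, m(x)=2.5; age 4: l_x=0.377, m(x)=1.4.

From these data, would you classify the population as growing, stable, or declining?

growing

R0 = Σ lx·mx = 0 + 1.2818 + 1.7024 + 1.16 + 0.5278 = 4.672
R0 > 1, so the population is growing.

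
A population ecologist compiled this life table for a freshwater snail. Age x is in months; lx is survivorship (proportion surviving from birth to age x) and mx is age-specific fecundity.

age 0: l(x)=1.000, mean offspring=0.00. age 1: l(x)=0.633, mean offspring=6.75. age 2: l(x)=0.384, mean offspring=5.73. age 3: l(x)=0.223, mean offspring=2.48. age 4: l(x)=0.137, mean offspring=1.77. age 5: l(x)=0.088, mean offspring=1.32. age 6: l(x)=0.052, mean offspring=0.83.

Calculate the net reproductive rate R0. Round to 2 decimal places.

7.43

lx·mx by age: 0, 4.27275, 2.20032, 0.55304, 0.24249, 0.11616, 0.04316
R0 = Σ lx·mx = 7.42792 → 7.43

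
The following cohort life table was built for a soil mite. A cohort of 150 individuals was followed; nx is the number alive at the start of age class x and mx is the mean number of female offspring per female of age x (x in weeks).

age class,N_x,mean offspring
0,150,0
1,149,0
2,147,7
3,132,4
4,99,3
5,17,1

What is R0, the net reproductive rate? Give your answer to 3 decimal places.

12.473

lx = nx/n0 = nx/150: 1, 0.99333…, 0.98, 0.88, 0.66, 0.11333…
lx·mx by age: 0, 0, 6.86, 3.52, 1.98, 0.113333…
R0 = Σ lx·mx = 12.473333… → 12.473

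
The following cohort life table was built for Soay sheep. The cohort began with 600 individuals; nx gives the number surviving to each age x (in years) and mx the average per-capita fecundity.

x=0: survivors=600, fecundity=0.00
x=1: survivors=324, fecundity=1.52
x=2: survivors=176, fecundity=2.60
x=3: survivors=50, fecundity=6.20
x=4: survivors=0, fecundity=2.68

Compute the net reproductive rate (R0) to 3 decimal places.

lx = nx/n0 = nx/600: 1, 0.54, 0.29333…, 0.08333…, 0
lx·mx by age: 0, 0.8208, 0.762667…, 0.516667…, 0
R0 = Σ lx·mx = 2.100133… → 2.100

2.100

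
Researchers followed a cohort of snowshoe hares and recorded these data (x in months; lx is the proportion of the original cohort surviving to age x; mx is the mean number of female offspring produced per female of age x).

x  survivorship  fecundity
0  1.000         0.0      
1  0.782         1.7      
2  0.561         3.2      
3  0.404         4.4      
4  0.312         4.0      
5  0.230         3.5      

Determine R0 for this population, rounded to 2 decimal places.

6.96

lx·mx by age: 0, 1.3294, 1.7952, 1.7776, 1.248, 0.805
R0 = Σ lx·mx = 6.9552 → 6.96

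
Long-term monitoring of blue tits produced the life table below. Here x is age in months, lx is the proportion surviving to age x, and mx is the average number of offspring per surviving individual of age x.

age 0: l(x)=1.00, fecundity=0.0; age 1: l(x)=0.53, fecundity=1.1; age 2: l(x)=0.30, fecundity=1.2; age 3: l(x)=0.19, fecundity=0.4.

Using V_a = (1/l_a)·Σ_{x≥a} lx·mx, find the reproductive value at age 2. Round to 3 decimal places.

lx·mx for x ≥ 2: 0.36, 0.076 → sum = 0.436
V_2 = 0.436 / l_2 = 0.436 / 0.3 = 1.453333… → 1.453

1.453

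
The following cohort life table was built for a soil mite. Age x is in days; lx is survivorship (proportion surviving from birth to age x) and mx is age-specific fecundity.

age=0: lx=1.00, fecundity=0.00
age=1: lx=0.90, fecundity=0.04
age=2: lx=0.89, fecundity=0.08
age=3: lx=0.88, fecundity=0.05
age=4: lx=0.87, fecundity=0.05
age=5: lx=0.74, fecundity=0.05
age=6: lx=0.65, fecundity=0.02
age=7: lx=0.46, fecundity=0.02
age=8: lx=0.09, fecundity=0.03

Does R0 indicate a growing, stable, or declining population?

R0 = Σ lx·mx = 0 + 0.036 + 0.0712 + 0.044 + 0.0435 + 0.037 + 0.013 + 0.0092 + 0.0027 = 0.2566
R0 < 1, so the population is declining.

declining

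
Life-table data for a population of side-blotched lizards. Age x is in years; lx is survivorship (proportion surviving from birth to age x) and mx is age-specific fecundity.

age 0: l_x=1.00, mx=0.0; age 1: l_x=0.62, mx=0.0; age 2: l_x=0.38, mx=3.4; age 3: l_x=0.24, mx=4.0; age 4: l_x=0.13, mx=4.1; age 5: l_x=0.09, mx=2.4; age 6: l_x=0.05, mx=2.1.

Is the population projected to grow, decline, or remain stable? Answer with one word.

growing

R0 = Σ lx·mx = 0 + 0 + 1.292 + 0.96 + 0.533 + 0.216 + 0.105 = 3.106
R0 > 1, so the population is growing.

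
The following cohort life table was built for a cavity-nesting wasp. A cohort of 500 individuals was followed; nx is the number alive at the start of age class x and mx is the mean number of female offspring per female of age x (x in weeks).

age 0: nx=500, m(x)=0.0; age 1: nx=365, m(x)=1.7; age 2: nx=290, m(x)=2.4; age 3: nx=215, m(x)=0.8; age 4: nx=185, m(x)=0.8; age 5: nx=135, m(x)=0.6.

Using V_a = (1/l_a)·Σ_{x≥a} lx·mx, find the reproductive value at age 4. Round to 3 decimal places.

lx = nx/n0 = nx/500: 1, 0.73, 0.58, 0.43, 0.37, 0.27
lx·mx for x ≥ 4: 0.296, 0.162 → sum = 0.458
V_4 = 0.458 / l_4 = 0.458 / 0.37 = 1.237838… → 1.238

1.238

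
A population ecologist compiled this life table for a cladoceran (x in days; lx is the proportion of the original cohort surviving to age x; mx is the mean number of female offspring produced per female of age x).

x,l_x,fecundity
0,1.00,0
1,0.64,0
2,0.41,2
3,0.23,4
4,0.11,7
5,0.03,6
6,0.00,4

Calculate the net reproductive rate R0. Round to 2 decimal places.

2.69

lx·mx by age: 0, 0, 0.82, 0.92, 0.77, 0.18, 0
R0 = Σ lx·mx = 2.69 → 2.69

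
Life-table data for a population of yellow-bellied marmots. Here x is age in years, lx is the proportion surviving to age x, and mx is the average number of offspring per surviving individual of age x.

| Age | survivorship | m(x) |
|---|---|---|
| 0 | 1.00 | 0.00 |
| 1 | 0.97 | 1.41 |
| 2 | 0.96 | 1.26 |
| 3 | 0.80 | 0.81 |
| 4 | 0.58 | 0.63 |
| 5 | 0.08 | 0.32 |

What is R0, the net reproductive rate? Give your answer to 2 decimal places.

3.62

lx·mx by age: 0, 1.3677, 1.2096, 0.648, 0.3654, 0.0256
R0 = Σ lx·mx = 3.6163 → 3.62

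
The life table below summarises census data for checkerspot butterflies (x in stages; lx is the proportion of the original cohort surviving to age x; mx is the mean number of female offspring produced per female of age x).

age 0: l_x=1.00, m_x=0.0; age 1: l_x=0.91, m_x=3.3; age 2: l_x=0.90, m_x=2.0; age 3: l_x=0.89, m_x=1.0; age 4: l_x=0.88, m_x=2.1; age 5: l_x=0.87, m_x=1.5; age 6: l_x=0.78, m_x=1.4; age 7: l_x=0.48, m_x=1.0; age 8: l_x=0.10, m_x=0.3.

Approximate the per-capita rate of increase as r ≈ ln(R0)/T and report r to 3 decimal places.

0.735

R0 = Σ lx·mx = 0 + 3.003 + 1.8 + 0.89 + 1.848 + 1.305 + 1.092 + 0.48 + 0.03 = 10.448
Σ x·lx·mx = 33.342; T = 33.342/10.448 = 3.19123…
r ≈ ln(R0)/T = ln(10.448)/3.19123… = 0.73527… → 0.735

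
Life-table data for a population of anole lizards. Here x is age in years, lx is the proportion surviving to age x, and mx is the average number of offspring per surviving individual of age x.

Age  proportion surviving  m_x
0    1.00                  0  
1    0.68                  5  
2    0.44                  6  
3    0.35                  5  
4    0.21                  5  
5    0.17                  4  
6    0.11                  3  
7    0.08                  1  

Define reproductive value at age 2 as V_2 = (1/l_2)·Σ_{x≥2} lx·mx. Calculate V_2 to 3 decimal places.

lx·mx for x ≥ 2: 2.64, 1.75, 1.05, 0.68, 0.33, 0.08 → sum = 6.53
V_2 = 6.53 / l_2 = 6.53 / 0.44 = 14.840909… → 14.841

14.841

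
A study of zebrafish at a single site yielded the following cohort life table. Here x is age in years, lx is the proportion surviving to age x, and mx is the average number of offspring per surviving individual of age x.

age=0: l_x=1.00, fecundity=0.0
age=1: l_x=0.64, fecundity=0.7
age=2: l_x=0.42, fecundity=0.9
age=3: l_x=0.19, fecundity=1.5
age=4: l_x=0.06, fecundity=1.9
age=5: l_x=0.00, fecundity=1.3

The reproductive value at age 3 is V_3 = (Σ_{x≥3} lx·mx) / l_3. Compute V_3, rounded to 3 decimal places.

lx·mx for x ≥ 3: 0.285, 0.114, 0 → sum = 0.399
V_3 = 0.399 / l_3 = 0.399 / 0.19 = 2.1 → 2.100

2.100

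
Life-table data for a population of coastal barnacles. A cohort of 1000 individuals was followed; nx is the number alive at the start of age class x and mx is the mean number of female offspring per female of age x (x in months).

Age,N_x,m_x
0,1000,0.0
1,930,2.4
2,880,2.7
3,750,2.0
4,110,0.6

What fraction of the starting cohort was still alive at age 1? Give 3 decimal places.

l_1 = n_1/n_0 = 930/1000 = 0.93 → 0.930

0.930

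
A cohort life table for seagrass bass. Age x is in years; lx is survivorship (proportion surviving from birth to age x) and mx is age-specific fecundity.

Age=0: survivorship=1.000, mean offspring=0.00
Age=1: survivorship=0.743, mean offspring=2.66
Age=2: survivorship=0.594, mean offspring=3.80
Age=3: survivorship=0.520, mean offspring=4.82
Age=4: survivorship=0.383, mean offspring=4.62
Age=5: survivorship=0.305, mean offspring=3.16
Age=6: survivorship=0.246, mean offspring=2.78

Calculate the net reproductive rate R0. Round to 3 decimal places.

lx·mx by age: 0, 1.97638, 2.2572, 2.5064, 1.76946, 0.9638, 0.68388
R0 = Σ lx·mx = 10.15712 → 10.157

10.157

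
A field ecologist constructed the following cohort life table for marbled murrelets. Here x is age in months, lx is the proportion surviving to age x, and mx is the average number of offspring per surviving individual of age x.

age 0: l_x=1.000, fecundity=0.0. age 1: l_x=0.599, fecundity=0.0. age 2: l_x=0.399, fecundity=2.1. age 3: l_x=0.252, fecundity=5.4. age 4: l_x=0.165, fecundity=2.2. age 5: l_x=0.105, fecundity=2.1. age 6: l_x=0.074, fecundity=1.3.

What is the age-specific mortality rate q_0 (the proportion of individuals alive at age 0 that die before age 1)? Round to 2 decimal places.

0.40

q_0 = (l_0 − l_1) / l_0 = (1 − 0.599) / 1
     = 0.401 / 1 = 0.401 → 0.40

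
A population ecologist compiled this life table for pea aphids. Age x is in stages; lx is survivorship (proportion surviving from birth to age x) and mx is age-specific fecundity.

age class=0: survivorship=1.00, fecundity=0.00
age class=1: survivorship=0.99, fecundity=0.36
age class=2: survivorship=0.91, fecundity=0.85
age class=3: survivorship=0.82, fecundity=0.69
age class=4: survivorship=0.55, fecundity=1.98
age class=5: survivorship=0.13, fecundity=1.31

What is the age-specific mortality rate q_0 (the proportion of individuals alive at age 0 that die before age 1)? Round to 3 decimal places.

q_0 = (l_0 − l_1) / l_0 = (1 − 0.99) / 1
     = 0.01 / 1 = 0.01 → 0.010

0.010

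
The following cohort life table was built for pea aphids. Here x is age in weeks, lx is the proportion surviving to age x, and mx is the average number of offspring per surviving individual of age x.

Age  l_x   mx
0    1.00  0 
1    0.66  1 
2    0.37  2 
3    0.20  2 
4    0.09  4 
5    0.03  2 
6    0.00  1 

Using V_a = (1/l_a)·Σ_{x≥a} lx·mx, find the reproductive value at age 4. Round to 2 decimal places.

lx·mx for x ≥ 4: 0.36, 0.06, 0 → sum = 0.42
V_4 = 0.42 / l_4 = 0.42 / 0.09 = 4.666667… → 4.67

4.67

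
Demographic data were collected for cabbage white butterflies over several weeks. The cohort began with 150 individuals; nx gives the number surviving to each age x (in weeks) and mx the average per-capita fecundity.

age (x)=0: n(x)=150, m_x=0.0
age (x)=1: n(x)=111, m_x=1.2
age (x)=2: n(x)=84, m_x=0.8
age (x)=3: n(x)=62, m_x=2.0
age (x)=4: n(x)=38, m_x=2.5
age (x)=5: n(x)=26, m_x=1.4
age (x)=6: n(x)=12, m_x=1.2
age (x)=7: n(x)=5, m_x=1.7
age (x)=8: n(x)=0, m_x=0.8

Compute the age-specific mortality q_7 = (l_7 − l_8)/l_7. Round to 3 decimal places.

1.000

lx = nx/n0 = nx/150: 1, 0.74, 0.56, 0.41333…, 0.25333…, 0.17333…, 0.08, 0.03333…, 0
q_7 = (l_7 − l_8) / l_7 = (0.033333… − 0) / 0.033333…
     = 0.033333… / 0.033333… = 1 → 1.000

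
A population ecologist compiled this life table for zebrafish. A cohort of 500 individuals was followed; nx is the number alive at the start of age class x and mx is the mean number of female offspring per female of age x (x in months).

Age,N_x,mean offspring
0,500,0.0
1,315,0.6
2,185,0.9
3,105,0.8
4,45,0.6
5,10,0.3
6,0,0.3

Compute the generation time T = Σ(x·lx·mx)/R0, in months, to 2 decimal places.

1.91

lx = nx/n0 = nx/500: 1, 0.63, 0.37, 0.21, 0.09, 0.02, 0
lx·mx: 0, 0.378, 0.333, 0.168, 0.054, 0.006, 0 → R0 = 0.939
x·lx·mx: 0, 0.378, 0.666, 0.504, 0.216, 0.03, 0 → Σ = 1.794
T = 1.794 / 0.939 = 1.910543… → 1.91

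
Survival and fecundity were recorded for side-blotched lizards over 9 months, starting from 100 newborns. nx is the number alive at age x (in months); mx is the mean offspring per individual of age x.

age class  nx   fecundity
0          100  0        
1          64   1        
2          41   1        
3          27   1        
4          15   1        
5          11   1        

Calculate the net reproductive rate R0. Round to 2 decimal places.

lx = nx/n0 = nx/100: 1, 0.64, 0.41, 0.27, 0.15, 0.11
lx·mx by age: 0, 0.64, 0.41, 0.27, 0.15, 0.11
R0 = Σ lx·mx = 1.58 → 1.58

1.58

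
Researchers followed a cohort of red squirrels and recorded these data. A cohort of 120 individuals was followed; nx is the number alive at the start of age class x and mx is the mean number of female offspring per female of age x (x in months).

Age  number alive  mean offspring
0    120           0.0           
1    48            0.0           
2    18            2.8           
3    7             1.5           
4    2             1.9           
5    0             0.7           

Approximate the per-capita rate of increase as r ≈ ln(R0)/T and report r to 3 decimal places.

lx = nx/n0 = nx/120: 1, 0.4, 0.15, 0.05833…, 0.01667…, 0
R0 = Σ lx·mx = 0 + 0 + 0.42 + 0.0875… + 0.03167… + 0 = 0.539167…
Σ x·lx·mx = 1.229167…; T = 1.229167…/0.539167… = 2.27975…
r ≈ ln(R0)/T = ln(0.539167…)/2.27975… = -0.27096… → -0.271

-0.271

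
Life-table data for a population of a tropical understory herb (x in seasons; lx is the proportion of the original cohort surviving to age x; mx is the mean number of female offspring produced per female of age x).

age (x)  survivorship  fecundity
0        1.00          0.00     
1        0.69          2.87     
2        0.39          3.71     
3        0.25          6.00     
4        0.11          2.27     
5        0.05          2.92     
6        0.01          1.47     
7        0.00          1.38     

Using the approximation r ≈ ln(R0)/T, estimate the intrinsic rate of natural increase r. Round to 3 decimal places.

R0 = Σ lx·mx = 0 + 1.9803 + 1.4469 + 1.5 + 0.2497 + 0.146 + 0.0147 + 0 = 5.3376
Σ x·lx·mx = 11.1911; T = 11.1911/5.3376 = 2.09665…
r ≈ ln(R0)/T = ln(5.3376)/2.09665… = 0.79879… → 0.799

0.799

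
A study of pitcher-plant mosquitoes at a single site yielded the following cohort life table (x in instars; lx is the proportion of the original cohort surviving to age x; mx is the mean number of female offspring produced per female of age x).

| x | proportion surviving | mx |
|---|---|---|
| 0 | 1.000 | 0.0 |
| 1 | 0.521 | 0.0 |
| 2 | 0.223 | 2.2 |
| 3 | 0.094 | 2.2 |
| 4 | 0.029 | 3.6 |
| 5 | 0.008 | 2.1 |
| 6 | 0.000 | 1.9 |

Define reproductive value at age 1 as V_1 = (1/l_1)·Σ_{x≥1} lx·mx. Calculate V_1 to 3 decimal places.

lx·mx for x ≥ 1: 0, 0.4906, 0.2068, 0.1044, 0.0168, 0 → sum = 0.8186
V_1 = 0.8186 / l_1 = 0.8186 / 0.521 = 1.571209… → 1.571

1.571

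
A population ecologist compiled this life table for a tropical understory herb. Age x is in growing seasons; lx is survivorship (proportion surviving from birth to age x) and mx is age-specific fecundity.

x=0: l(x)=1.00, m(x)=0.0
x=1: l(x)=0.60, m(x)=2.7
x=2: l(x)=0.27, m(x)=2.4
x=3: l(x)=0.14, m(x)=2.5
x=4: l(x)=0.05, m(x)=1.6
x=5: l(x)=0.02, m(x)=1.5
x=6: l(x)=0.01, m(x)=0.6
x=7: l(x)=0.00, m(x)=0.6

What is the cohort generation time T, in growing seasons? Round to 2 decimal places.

1.64

lx·mx: 0, 1.62, 0.648, 0.35, 0.08, 0.03, 0.006, 0 → R0 = 2.734
x·lx·mx: 0, 1.62, 1.296, 1.05, 0.32, 0.15, 0.036, 0 → Σ = 4.472
T = 4.472 / 2.734 = 1.635699… → 1.64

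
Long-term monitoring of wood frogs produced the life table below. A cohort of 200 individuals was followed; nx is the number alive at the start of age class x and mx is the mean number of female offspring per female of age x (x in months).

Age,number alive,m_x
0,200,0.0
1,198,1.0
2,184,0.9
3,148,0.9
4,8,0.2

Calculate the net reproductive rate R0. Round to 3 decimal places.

2.492

lx = nx/n0 = nx/200: 1, 0.99, 0.92, 0.74, 0.04
lx·mx by age: 0, 0.99, 0.828, 0.666, 0.008
R0 = Σ lx·mx = 2.492 → 2.492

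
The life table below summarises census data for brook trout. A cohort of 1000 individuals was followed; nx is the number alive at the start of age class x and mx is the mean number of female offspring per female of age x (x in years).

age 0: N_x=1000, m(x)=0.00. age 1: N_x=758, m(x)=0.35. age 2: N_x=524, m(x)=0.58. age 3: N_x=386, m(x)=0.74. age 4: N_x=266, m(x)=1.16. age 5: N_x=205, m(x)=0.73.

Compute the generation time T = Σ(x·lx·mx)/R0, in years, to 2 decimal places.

lx = nx/n0 = nx/1000: 1, 0.758, 0.524, 0.386, 0.266, 0.205
lx·mx: 0, 0.2653, 0.30392, 0.28564, 0.30856, 0.14965 → R0 = 1.31307
x·lx·mx: 0, 0.2653, 0.60784, 0.85692, 1.23424, 0.74825 → Σ = 3.71255
T = 3.71255 / 1.31307 = 2.827382… → 2.83

2.83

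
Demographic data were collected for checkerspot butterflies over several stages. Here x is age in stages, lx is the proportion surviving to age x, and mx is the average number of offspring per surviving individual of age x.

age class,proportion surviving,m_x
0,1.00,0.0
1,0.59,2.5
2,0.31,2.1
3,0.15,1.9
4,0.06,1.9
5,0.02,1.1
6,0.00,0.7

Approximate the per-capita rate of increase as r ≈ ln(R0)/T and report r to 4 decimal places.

0.5672

R0 = Σ lx·mx = 0 + 1.475 + 0.651 + 0.285 + 0.114 + 0.022 + 0 = 2.547
Σ x·lx·mx = 4.198; T = 4.198/2.547 = 1.64821…
r ≈ ln(R0)/T = ln(2.547)/1.64821… = 0.56723… → 0.5672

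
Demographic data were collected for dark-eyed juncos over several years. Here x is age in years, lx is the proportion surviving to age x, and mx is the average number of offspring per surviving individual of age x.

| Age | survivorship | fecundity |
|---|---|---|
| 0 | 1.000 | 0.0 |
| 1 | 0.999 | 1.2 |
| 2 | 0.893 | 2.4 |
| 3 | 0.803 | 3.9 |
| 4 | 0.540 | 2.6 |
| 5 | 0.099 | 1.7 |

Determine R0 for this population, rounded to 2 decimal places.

8.05

lx·mx by age: 0, 1.1988, 2.1432, 3.1317, 1.404, 0.1683
R0 = Σ lx·mx = 8.046 → 8.05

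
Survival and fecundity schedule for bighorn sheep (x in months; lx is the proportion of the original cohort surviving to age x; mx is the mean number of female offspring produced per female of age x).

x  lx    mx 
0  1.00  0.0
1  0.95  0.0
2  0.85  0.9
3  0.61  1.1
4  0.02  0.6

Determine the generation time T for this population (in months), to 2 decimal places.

2.48

lx·mx: 0, 0, 0.765, 0.671, 0.012 → R0 = 1.448
x·lx·mx: 0, 0, 1.53, 2.013, 0.048 → Σ = 3.591
T = 3.591 / 1.448 = 2.479972… → 2.48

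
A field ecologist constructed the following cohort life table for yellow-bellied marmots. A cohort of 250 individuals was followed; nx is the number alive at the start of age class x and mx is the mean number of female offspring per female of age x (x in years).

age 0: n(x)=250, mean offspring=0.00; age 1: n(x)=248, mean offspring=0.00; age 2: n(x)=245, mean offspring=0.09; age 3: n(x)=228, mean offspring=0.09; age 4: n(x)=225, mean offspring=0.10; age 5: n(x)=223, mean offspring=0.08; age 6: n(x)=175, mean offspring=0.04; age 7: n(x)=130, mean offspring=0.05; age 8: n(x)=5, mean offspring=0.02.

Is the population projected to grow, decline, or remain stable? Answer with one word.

lx = nx/n0 = nx/250: 1, 0.992, 0.98, 0.912, 0.9, 0.892, 0.7, 0.52, 0.02
R0 = Σ lx·mx = 0 + 0 + 0.0882 + 0.08208 + 0.09 + 0.07136 + 0.028 + 0.026 + 0.0004 = 0.38604
R0 < 1, so the population is declining.

declining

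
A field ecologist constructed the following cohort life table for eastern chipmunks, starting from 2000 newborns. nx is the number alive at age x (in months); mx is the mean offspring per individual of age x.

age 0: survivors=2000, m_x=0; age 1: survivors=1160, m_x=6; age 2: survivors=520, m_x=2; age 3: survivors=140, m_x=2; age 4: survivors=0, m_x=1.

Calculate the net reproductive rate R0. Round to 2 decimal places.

lx = nx/n0 = nx/2000: 1, 0.58, 0.26, 0.07, 0
lx·mx by age: 0, 3.48, 0.52, 0.14, 0
R0 = Σ lx·mx = 4.14 → 4.14

4.14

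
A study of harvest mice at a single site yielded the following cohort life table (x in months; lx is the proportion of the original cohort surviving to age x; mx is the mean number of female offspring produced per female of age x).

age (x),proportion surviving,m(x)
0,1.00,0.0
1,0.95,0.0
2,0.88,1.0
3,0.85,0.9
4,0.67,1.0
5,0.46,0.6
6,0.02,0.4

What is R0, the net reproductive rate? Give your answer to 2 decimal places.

lx·mx by age: 0, 0, 0.88, 0.765, 0.67, 0.276, 0.008
R0 = Σ lx·mx = 2.599 → 2.60

2.60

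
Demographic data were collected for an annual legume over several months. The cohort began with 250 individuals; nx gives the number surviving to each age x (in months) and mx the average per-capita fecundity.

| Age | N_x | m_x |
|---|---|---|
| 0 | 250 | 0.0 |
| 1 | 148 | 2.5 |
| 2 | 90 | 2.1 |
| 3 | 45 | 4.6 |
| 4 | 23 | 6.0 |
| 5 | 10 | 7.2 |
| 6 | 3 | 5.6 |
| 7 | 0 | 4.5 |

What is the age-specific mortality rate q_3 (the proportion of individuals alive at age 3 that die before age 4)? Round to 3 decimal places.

lx = nx/n0 = nx/250: 1, 0.592, 0.36, 0.18, 0.092, 0.04, 0.012, 0
q_3 = (l_3 − l_4) / l_3 = (0.18 − 0.092) / 0.18
     = 0.088 / 0.18 = 0.488889… → 0.489

0.489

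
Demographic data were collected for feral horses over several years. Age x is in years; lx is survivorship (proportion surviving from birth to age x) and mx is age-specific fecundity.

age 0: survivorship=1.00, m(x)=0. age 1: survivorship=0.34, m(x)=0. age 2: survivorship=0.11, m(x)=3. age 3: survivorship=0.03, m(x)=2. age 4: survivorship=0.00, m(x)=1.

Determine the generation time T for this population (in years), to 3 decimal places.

2.154

lx·mx: 0, 0, 0.33, 0.06, 0 → R0 = 0.39
x·lx·mx: 0, 0, 0.66, 0.18, 0 → Σ = 0.84
T = 0.84 / 0.39 = 2.153846… → 2.154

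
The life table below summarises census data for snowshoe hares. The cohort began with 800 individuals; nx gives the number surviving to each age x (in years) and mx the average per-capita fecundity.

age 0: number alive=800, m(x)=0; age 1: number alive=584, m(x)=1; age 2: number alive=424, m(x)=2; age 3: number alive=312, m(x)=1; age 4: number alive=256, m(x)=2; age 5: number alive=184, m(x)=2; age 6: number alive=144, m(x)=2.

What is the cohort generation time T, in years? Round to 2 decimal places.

lx = nx/n0 = nx/800: 1, 0.73, 0.53, 0.39, 0.32, 0.23, 0.18
lx·mx: 0, 0.73, 1.06, 0.39, 0.64, 0.46, 0.36 → R0 = 3.64
x·lx·mx: 0, 0.73, 2.12, 1.17, 2.56, 2.3, 2.16 → Σ = 11.04
T = 11.04 / 3.64 = 3.032967… → 3.03

3.03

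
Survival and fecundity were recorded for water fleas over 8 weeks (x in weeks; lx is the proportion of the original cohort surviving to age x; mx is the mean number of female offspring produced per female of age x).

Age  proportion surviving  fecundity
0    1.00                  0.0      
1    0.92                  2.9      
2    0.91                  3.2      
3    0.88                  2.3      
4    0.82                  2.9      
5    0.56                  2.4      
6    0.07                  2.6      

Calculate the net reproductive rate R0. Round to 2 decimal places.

11.51

lx·mx by age: 0, 2.668, 2.912, 2.024, 2.378, 1.344, 0.182
R0 = Σ lx·mx = 11.508 → 11.51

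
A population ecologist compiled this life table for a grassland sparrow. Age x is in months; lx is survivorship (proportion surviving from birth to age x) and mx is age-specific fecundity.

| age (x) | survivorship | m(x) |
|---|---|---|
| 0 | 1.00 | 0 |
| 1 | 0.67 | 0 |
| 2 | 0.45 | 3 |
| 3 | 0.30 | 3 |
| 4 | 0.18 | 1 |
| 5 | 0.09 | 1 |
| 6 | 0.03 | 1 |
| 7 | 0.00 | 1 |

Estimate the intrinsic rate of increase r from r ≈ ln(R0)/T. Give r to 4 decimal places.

R0 = Σ lx·mx = 0 + 0 + 1.35 + 0.9 + 0.18 + 0.09 + 0.03 + 0 = 2.55
Σ x·lx·mx = 6.75; T = 6.75/2.55 = 2.64706…
r ≈ ln(R0)/T = ln(2.55)/2.64706… = 0.353635… → 0.3536

0.3536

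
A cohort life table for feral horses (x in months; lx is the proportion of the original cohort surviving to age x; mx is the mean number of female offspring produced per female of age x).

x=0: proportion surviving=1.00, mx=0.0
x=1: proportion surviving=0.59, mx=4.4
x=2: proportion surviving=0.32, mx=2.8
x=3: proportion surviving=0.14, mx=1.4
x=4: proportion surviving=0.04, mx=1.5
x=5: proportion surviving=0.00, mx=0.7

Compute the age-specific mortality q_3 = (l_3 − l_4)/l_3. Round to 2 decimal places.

q_3 = (l_3 − l_4) / l_3 = (0.14 − 0.04) / 0.14
     = 0.1 / 0.14 = 0.714286… → 0.71

0.71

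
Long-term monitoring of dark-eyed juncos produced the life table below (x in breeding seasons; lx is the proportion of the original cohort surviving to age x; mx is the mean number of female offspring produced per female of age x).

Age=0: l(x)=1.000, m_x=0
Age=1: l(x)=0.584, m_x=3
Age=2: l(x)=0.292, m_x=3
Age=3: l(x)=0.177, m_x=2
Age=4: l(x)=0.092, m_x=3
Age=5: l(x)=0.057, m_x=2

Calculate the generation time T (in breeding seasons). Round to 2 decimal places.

lx·mx: 0, 1.752, 0.876, 0.354, 0.276, 0.114 → R0 = 3.372
x·lx·mx: 0, 1.752, 1.752, 1.062, 1.104, 0.57 → Σ = 6.24
T = 6.24 / 3.372 = 1.850534… → 1.85

1.85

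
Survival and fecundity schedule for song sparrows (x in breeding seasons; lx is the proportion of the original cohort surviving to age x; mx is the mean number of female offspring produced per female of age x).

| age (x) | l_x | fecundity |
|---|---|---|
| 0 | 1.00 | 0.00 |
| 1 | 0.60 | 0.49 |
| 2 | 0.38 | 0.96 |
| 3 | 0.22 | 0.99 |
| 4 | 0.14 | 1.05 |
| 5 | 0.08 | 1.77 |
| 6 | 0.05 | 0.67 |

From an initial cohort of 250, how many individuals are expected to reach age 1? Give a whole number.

150

Expected survivors = N0 · l_1 = 250 × 0.60 = 150 → 150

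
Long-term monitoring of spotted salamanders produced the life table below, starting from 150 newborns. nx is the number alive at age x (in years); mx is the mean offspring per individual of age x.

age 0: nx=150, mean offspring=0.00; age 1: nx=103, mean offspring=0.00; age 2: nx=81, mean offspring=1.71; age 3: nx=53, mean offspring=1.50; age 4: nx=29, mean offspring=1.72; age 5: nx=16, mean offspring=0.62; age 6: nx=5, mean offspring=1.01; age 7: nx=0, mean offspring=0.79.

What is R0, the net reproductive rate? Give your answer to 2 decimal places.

1.89

lx = nx/n0 = nx/150: 1, 0.68667…, 0.54, 0.35333…, 0.19333…, 0.10667…, 0.03333…, 0
lx·mx by age: 0, 0, 0.9234, 0.53…, 0.332533…, 0.066133…, 0.033667…, 0
R0 = Σ lx·mx = 1.885733… → 1.89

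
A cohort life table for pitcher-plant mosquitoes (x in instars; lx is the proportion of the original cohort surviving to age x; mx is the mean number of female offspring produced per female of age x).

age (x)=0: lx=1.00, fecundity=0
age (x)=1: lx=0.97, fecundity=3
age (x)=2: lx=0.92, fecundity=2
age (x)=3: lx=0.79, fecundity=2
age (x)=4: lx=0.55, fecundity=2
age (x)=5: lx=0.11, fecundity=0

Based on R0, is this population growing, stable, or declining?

growing

R0 = Σ lx·mx = 0 + 2.91 + 1.84 + 1.58 + 1.1 + 0 = 7.43
R0 > 1, so the population is growing.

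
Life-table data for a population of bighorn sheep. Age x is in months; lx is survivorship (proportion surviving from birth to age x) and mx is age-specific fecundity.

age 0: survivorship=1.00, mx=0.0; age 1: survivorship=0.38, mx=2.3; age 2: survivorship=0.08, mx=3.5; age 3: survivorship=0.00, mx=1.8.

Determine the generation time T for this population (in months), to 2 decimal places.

lx·mx: 0, 0.874, 0.28, 0 → R0 = 1.154
x·lx·mx: 0, 0.874, 0.56, 0 → Σ = 1.434
T = 1.434 / 1.154 = 1.242634… → 1.24

1.24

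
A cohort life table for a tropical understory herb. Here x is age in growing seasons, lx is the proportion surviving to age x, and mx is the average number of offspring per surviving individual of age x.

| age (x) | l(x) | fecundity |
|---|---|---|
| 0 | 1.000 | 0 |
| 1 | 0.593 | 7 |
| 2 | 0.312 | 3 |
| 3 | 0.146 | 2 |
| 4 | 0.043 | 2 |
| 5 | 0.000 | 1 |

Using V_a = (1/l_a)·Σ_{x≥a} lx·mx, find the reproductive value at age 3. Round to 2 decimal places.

2.59

lx·mx for x ≥ 3: 0.292, 0.086, 0 → sum = 0.378
V_3 = 0.378 / l_3 = 0.378 / 0.146 = 2.589041… → 2.59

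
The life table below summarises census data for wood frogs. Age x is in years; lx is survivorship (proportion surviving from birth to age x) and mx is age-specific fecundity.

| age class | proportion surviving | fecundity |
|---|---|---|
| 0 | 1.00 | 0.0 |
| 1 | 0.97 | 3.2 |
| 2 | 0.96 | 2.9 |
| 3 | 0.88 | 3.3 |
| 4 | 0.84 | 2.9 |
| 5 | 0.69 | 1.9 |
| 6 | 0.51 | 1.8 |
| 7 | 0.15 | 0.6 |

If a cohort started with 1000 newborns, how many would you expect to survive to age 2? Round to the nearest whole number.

960

Expected survivors = N0 · l_2 = 1000 × 0.96 = 960 → 960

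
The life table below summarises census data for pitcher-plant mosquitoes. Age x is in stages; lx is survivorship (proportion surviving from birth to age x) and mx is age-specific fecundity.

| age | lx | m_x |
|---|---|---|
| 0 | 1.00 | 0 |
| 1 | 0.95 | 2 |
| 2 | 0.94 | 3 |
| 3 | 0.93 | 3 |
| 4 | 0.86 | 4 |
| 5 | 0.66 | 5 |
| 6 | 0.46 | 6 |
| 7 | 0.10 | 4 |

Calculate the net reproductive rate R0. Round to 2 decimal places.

17.41

lx·mx by age: 0, 1.9, 2.82, 2.79, 3.44, 3.3, 2.76, 0.4
R0 = Σ lx·mx = 17.41 → 17.41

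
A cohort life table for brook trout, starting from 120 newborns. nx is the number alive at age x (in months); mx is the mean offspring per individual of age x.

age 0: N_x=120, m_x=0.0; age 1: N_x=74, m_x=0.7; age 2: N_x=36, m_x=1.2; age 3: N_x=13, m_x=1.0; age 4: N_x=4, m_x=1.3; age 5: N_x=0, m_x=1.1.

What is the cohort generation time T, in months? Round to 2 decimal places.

lx = nx/n0 = nx/120: 1, 0.61667…, 0.3, 0.10833…, 0.03333…, 0
lx·mx: 0, 0.431667…, 0.36, 0.108333…, 0.043333…, 0 → R0 = 0.943333…
x·lx·mx: 0, 0.431667…, 0.72, 0.325…, 0.173333…, 0 → Σ = 1.65…
T = 1.65… / 0.943333… = 1.749117… → 1.75

1.75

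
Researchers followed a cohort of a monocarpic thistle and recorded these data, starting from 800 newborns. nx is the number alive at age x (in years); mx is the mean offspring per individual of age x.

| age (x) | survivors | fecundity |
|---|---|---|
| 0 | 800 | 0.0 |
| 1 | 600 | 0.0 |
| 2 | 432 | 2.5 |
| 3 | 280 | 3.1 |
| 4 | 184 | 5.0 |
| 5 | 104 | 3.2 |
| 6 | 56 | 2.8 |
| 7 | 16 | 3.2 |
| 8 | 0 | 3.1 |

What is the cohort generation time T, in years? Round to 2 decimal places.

lx = nx/n0 = nx/800: 1, 0.75, 0.54, 0.35, 0.23, 0.13, 0.07, 0.02, 0
lx·mx: 0, 0, 1.35, 1.085, 1.15, 0.416, 0.196, 0.064, 0 → R0 = 4.261
x·lx·mx: 0, 0, 2.7, 3.255, 4.6, 2.08, 1.176, 0.448, 0 → Σ = 14.259
T = 14.259 / 4.261 = 3.346398… → 3.35

3.35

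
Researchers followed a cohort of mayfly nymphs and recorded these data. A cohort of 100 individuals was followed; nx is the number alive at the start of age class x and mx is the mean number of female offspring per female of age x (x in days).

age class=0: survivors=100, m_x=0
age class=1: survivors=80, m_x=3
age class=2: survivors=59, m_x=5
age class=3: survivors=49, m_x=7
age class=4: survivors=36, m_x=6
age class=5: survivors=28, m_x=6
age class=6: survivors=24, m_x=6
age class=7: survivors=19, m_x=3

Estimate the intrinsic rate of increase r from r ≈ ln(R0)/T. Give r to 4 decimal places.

0.8134

lx = nx/n0 = nx/100: 1, 0.8, 0.59, 0.49, 0.36, 0.28, 0.24, 0.19
R0 = Σ lx·mx = 0 + 2.4 + 2.95 + 3.43 + 2.16 + 1.68 + 1.44 + 0.57 = 14.63
Σ x·lx·mx = 48.26; T = 48.26/14.63 = 3.2987…
r ≈ ln(R0)/T = ln(14.63)/3.2987… = 0.813373… → 0.8134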